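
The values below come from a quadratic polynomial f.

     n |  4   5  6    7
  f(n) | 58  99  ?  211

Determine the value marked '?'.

The 3 known points determine the degree-2 polynomial uniquely.
Write f(n) = an^2 + bn + c. Substituting each data point gives a linear system:
  16a + 4b + c = 58
  25a + 5b + c = 99
  49a + 7b + c = 211
Solving the system yields a = 5, b = -4, c = -6.
So f(n) = 5n^2 - 4n - 6.
Then f(6) = 150.

150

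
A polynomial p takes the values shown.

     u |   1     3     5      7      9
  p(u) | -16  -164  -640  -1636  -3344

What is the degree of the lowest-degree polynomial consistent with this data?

3

Forward differences of the values at u = 1, 3, 5, 7, 9:
  p  : -16  -164  -640  -1636  -3344
  Δ  : -148  -476  -996  -1708
  Δ^2: -328  -520  -712
  Δ^3: -192  -192
  Δ^4: 0
The third differences are constant (-192) and nonzero, while all higher differences vanish, so the minimal degree is 3.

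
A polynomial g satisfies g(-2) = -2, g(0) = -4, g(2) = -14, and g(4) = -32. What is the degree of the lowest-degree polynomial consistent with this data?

2

Forward differences of the values at x = -2, 0, 2, 4:
  g  : -2  -4  -14  -32
  Δ  : -2  -10  -18
  Δ^2: -8  -8
  Δ^3: 0
The second differences are constant (-8) and nonzero, while all higher differences vanish, so the minimal degree is 2.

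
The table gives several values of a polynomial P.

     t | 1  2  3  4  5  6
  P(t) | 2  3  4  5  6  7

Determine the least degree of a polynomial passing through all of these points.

Forward differences of the values at t = 1, 2, 3, 4, 5, 6:
  P  : 2  3  4  5  6  7
  Δ  : 1  1  1  1  1
  Δ^2: 0  0  0  0
  Δ^3: 0  0  0
  Δ^4: 0  0
  Δ^5: 0
The first differences are constant (1) and nonzero, while all higher differences vanish, so the minimal degree is 1.

1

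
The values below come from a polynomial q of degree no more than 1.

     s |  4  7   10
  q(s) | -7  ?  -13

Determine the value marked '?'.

The 2 known points determine the degree-1 polynomial uniquely.
Write q(s) = as + b. Substituting each data point gives a linear system:
  4a + b = -7
  10a + b = -13
Solving the system yields a = -1, b = -3.
So q(s) = -s - 3.
Then q(7) = -10.

-10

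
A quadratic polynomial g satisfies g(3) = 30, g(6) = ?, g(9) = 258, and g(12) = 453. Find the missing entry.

117

On equispaced nodes a degree-2 polynomial has vanishing third forward difference, so
  - g(3) + 3·g(6) - 3·g(9) + g(12) = 0.
Substituting the known values and solving for g(6):
  3·g(6) = 351
  g(6) = 117.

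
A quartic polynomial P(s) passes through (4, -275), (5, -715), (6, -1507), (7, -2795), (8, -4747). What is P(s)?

P(s) = -s^4 - 2s^3 + 5s^2 + 6s + 5

Write P(s) = as^4 + bs^3 + cs^2 + ds + e. Substituting each data point gives a linear system:
  256a + 64b + 16c + 4d + e = -275
  625a + 125b + 25c + 5d + e = -715
  1296a + 216b + 36c + 6d + e = -1507
  2401a + 343b + 49c + 7d + e = -2795
  4096a + 512b + 64c + 8d + e = -4747
Solving the system yields a = -1, b = -2, c = 5, d = 6, e = 5.
So P(s) = -s⁴ - 2s³ + 5s² + 6s + 5.
Check: P(7) = -2795. ✓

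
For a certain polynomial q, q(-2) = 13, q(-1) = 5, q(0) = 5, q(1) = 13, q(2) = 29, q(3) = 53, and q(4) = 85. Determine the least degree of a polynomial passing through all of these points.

2

Forward differences of the values at s = -2, -1, 0, 1, 2, 3, 4:
  q  : 13  5  5  13  29  53  85
  Δ  : -8  0  8  16  24  32
  Δ^2: 8  8  8  8  8
  Δ^3: 0  0  0  0
  Δ^4: 0  0  0
  Δ^5: 0  0
  Δ^6: 0
The second differences are constant (8) and nonzero, while all higher differences vanish, so the minimal degree is 2.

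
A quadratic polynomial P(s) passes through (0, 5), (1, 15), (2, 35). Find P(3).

65

Using the Lagrange interpolation formula with nodes 0, 1, 2:
  L_0(s) = (s - 1)(s - 2) / 2
  L_1(s) = s(s - 2) / -1
  L_2(s) = s(s - 1) / 2
Then P(s) = 5·L_0(s) + 15·L_1(s) + 35·L_2(s).
Expanding and collecting terms gives P(s) = 5s² + 5s + 5.
Evaluating at s = 3: P(3) = 65.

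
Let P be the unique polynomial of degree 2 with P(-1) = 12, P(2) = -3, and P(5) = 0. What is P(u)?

P(u) = u^2 - 6u + 5

Using the Lagrange interpolation formula with nodes -1, 2, 5:
  L_0(u) = (u - 2)(u - 5) / 18
  L_1(u) = (u + 1)(u - 5) / -9
  L_2(u) = (u + 1)(u - 2) / 18
Then P(u) = 12·L_0(u) - 3·L_1(u) + 0·L_2(u).
Expanding and collecting terms gives P(u) = u² - 6u + 5.
Check: P(2) = -3. ✓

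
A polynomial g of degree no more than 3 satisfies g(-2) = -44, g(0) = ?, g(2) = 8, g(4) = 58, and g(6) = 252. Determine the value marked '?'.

The 4 known points determine the degree-3 polynomial uniquely.
Write g(s) = as^3 + bs^2 + cs + d. Substituting each data point gives a linear system:
  -8a + 4b - 2c + d = -44
  8a + 4b + 2c + d = 8
  64a + 16b + 4c + d = 58
  216a + 36b + 6c + d = 252
Solving the system yields a = 2, b = -6, c = 5, d = 6.
So g(s) = 2s^3 - 6s^2 + 5s + 6.
Then g(0) = 6.

6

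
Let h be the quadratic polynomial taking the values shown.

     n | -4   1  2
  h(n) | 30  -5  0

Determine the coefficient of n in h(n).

-1

Write h(n) = an^2 + bn + c. Substituting each data point gives a linear system:
  16a - 4b + c = 30
  a + b + c = -5
  4a + 2b + c = 0
Solving the system yields a = 2, b = -1, c = -6.
So h(n) = 2n² - n - 6.
The coefficient of n is -1.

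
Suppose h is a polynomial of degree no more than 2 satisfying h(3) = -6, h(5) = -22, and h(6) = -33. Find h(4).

-13

Using the Lagrange interpolation formula with nodes 3, 5, 6:
  L_0(u) = (u - 5)(u - 6) / 6
  L_1(u) = (u - 3)(u - 6) / -2
  L_2(u) = (u - 3)(u - 5) / 3
Then h(u) = -6·L_0(u) - 22·L_1(u) - 33·L_2(u).
Expanding and collecting terms gives h(u) = -u^2 + 3.
Evaluating at u = 4: h(4) = -13.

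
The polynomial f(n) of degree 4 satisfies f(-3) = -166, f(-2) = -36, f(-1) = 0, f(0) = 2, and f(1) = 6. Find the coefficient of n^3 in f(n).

Write f(n) = an^4 + bn^3 + cn^2 + dn + e. Substituting each data point gives a linear system:
  81a - 27b + 9c - 3d + e = -166
  16a - 8b + 4c - 2d + e = -36
  a - b + c - d + e = 0
  e = 2
  a + b + c + d + e = 6
Solving the system yields a = -1, b = 4, c = 2, d = -1, e = 2.
So f(n) = -n^4 + 4n^3 + 2n^2 - n + 2.
The coefficient of n^3 is 4.

4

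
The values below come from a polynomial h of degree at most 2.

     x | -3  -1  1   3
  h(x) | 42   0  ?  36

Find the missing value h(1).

-2

The 3 known points determine the degree-2 polynomial uniquely.
Write h(x) = ax^2 + bx + c. Substituting each data point gives a linear system:
  9a - 3b + c = 42
  a - b + c = 0
  9a + 3b + c = 36
Solving the system yields a = 5, b = -1, c = -6.
So h(x) = 5x² - x - 6.
Then h(1) = -2.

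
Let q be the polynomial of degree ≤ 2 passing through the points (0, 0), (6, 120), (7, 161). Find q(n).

Write q(n) = an^2 + bn + c. Substituting each data point gives a linear system:
  c = 0
  36a + 6b + c = 120
  49a + 7b + c = 161
Solving the system yields a = 3, b = 2, c = 0.
So q(n) = 3n^2 + 2n.
Check: q(7) = 161. ✓

q(n) = 3n^2 + 2n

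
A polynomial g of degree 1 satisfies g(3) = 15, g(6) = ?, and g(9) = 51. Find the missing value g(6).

On equispaced nodes a degree-1 polynomial has vanishing second forward difference, so
  g(3) - 2·g(6) + g(9) = 0.
Substituting the known values and solving for g(6):
  -2·g(6) = -66
  g(6) = 33.

33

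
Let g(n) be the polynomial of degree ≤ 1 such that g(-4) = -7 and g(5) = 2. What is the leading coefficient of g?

1

Write g(n) = an + b. Substituting each data point gives a linear system:
  -4a + b = -7
  5a + b = 2
Solving the system yields a = 1, b = -3.
So g(n) = n - 3.
The leading coefficient is 1.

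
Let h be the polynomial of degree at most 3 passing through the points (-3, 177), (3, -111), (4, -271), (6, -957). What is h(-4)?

393

Using the Lagrange interpolation formula with nodes -3, 3, 4, 6:
  L_0(s) = (s - 3)(s - 4)(s - 6) / -378
  L_1(s) = (s + 3)(s - 4)(s - 6) / 18
  L_2(s) = (s + 3)(s - 3)(s - 6) / -14
  L_3(s) = (s + 3)(s - 3)(s - 4) / 54
Then h(s) = 177·L_0(s) - 111·L_1(s) - 271·L_2(s) - 957·L_3(s).
Expanding and collecting terms gives h(s) = -5s³ + 4s² - 3s - 3.
Evaluating at s = -4: h(-4) = 393.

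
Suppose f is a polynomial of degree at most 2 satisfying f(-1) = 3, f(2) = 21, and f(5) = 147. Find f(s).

f(s) = 6s^2 - 3

Using the Lagrange interpolation formula with nodes -1, 2, 5:
  L_0(s) = (s - 2)(s - 5) / 18
  L_1(s) = (s + 1)(s - 5) / -9
  L_2(s) = (s + 1)(s - 2) / 18
Then f(s) = 3·L_0(s) + 21·L_1(s) + 147·L_2(s).
Expanding and collecting terms gives f(s) = 6s² - 3.
Check: f(-1) = 3. ✓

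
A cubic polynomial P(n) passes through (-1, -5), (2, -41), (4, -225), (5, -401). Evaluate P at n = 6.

-649

Using the Lagrange interpolation formula with nodes -1, 2, 4, 5:
  L_0(n) = (n - 2)(n - 4)(n - 5) / -90
  L_1(n) = (n + 1)(n - 4)(n - 5) / 18
  L_2(n) = (n + 1)(n - 2)(n - 5) / -10
  L_3(n) = (n + 1)(n - 2)(n - 4) / 18
Then P(n) = -5·L_0(n) - 41·L_1(n) - 225·L_2(n) - 401·L_3(n).
Expanding and collecting terms gives P(n) = -2n³ - 6n² - 1.
Evaluating at n = 6: P(6) = -649.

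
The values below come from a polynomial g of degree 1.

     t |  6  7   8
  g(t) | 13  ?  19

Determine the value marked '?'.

16

The 2 known points determine the degree-1 polynomial uniquely.
Write g(t) = at + b. Substituting each data point gives a linear system:
  6a + b = 13
  8a + b = 19
Solving the system yields a = 3, b = -5.
So g(t) = 3t - 5.
Then g(7) = 16.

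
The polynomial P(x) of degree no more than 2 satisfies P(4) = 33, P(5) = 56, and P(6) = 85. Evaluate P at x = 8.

161

Write P(x) = ax^2 + bx + c. Substituting each data point gives a linear system:
  16a + 4b + c = 33
  25a + 5b + c = 56
  36a + 6b + c = 85
Solving the system yields a = 3, b = -4, c = 1.
So P(x) = 3x² - 4x + 1.
Then P(8) = 161.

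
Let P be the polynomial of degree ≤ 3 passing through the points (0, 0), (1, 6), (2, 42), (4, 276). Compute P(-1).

Write P(t) = at^3 + bt^2 + ct + d. Substituting each data point gives a linear system:
  d = 0
  a + b + c + d = 6
  8a + 4b + 2c + d = 42
  64a + 16b + 4c + d = 276
Solving the system yields a = 3, b = 6, c = -3, d = 0.
So P(t) = 3t^3 + 6t^2 - 3t.
Then P(-1) = 6.

6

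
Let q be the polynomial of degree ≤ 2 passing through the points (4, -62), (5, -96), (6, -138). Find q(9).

Using the Lagrange interpolation formula with nodes 4, 5, 6:
  L_0(t) = (t - 5)(t - 6) / 2
  L_1(t) = (t - 4)(t - 6) / -1
  L_2(t) = (t - 4)(t - 5) / 2
Then q(t) = -62·L_0(t) - 96·L_1(t) - 138·L_2(t).
Expanding and collecting terms gives q(t) = -4t^2 + 2t - 6.
Evaluating at t = 9: q(9) = -312.

-312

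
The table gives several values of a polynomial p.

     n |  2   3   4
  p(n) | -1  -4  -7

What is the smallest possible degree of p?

Forward differences of the values at n = 2, 3, 4:
  p  : -1  -4  -7
  Δ  : -3  -3
  Δ^2: 0
The first differences are constant (-3) and nonzero, while all higher differences vanish, so the minimal degree is 1.

1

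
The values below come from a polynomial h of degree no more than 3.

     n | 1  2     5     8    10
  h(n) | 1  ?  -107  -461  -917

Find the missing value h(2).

The 4 known points determine the degree-3 polynomial uniquely.
Write h(n) = an^3 + bn^2 + cn + d. Substituting each data point gives a linear system:
  a + b + c + d = 1
  125a + 25b + 5c + d = -107
  512a + 64b + 8c + d = -461
  1000a + 100b + 10c + d = -917
Solving the system yields a = -1, b = 1, c = -2, d = 3.
So h(n) = -n³ + n² - 2n + 3.
Then h(2) = -5.

-5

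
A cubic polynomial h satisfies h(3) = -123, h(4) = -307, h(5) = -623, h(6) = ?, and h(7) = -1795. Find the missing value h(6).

The 4 known points determine the degree-3 polynomial uniquely.
Write h(x) = ax^3 + bx^2 + cx + d. Substituting each data point gives a linear system:
  27a + 9b + 3c + d = -123
  64a + 16b + 4c + d = -307
  125a + 25b + 5c + d = -623
  343a + 49b + 7c + d = -1795
Solving the system yields a = -6, b = 6, c = -4, d = -3.
So h(x) = -6x³ + 6x² - 4x - 3.
Then h(6) = -1107.

-1107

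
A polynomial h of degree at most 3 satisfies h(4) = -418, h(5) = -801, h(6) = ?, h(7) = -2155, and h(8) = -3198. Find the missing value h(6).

-1368

On equispaced nodes a degree-3 polynomial has vanishing fourth forward difference, so
  h(4) - 4·h(5) + 6·h(6) - 4·h(7) + h(8) = 0.
Substituting the known values and solving for h(6):
  6·h(6) = -8208
  h(6) = -1368.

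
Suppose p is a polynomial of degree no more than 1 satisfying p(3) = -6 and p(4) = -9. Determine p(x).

p(x) = -3x + 3

Using the Lagrange interpolation formula with nodes 3, 4:
  L_0(x) = (x - 4) / -1
  L_1(x) = (x - 3) / 1
Then p(x) = -6·L_0(x) - 9·L_1(x).
Expanding and collecting terms gives p(x) = -3x + 3.
Check: p(3) = -6. ✓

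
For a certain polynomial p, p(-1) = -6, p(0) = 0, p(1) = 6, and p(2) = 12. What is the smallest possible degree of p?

Forward differences of the values at u = -1, 0, 1, 2:
  p  : -6  0  6  12
  Δ  : 6  6  6
  Δ^2: 0  0
  Δ^3: 0
The first differences are constant (6) and nonzero, while all higher differences vanish, so the minimal degree is 1.

1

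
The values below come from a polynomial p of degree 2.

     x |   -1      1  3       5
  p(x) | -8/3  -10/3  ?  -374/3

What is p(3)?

The 3 known points determine the degree-2 polynomial uniquely.
Write p(x) = ax^2 + bx + c. Substituting each data point gives a linear system:
  a - b + c = -8/3
  a + b + c = -10/3
  25a + 5b + c = -374/3
Solving the system yields a = -5, b = -1/3, c = 2.
So p(x) = -5x^2 - (1/3)x + 2.
Then p(3) = -44.

-44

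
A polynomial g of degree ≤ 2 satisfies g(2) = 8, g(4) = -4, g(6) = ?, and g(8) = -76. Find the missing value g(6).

-32

On equispaced nodes a degree-2 polynomial has vanishing third forward difference, so
  - g(2) + 3·g(4) - 3·g(6) + g(8) = 0.
Substituting the known values and solving for g(6):
  -3·g(6) = 96
  g(6) = -32.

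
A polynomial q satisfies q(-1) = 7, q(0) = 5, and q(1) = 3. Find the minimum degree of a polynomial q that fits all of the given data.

Forward differences of the values at t = -1, 0, 1:
  q  : 7  5  3
  Δ  : -2  -2
  Δ^2: 0
The first differences are constant (-2) and nonzero, while all higher differences vanish, so the minimal degree is 1.

1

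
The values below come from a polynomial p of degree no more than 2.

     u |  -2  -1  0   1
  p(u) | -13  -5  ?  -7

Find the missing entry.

-3

On equispaced nodes a degree-2 polynomial has vanishing third forward difference, so
  - p(-2) + 3·p(-1) - 3·p(0) + p(1) = 0.
Substituting the known values and solving for p(0):
  -3·p(0) = 9
  p(0) = -3.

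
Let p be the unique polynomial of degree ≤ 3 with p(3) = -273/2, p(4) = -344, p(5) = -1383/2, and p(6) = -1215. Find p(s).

p(s) = -6s^3 + 2s^2 + (1/2)s + 6

Write p(s) = as^3 + bs^2 + cs + d. Substituting each data point gives a linear system:
  27a + 9b + 3c + d = -273/2
  64a + 16b + 4c + d = -344
  125a + 25b + 5c + d = -1383/2
  216a + 36b + 6c + d = -1215
Solving the system yields a = -6, b = 2, c = 1/2, d = 6.
So p(s) = -6s^3 + 2s^2 + (1/2)s + 6.
Check: p(6) = -1215. ✓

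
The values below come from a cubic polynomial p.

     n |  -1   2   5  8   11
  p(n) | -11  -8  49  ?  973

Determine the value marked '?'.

322

On equispaced nodes a degree-3 polynomial has vanishing fourth forward difference, so
  p(-1) - 4·p(2) + 6·p(5) - 4·p(8) + p(11) = 0.
Substituting the known values and solving for p(8):
  -4·p(8) = -1288
  p(8) = 322.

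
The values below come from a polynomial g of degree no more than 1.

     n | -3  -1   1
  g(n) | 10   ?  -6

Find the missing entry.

2

On equispaced nodes a degree-1 polynomial has vanishing second forward difference, so
  g(-3) - 2·g(-1) + g(1) = 0.
Substituting the known values and solving for g(-1):
  -2·g(-1) = -4
  g(-1) = 2.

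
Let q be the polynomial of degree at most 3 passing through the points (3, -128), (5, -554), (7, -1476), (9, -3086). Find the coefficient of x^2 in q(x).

-2

Write q(x) = ax^3 + bx^2 + cx + d. Substituting each data point gives a linear system:
  27a + 9b + 3c + d = -128
  125a + 25b + 5c + d = -554
  343a + 49b + 7c + d = -1476
  729a + 81b + 9c + d = -3086
Solving the system yields a = -4, b = -2, c = -1, d = 1.
So q(x) = -4x³ - 2x² - x + 1.
The coefficient of x^2 is -2.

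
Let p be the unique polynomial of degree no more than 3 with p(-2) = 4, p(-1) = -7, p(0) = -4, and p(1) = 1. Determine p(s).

p(s) = -2s^3 + s^2 + 6s - 4

Using the Lagrange interpolation formula with nodes -2, -1, 0, 1:
  L_0(s) = (s + 1)s(s - 1) / -6
  L_1(s) = (s + 2)s(s - 1) / 2
  L_2(s) = (s + 2)(s + 1)(s - 1) / -2
  L_3(s) = (s + 2)(s + 1)s / 6
Then p(s) = 4·L_0(s) - 7·L_1(s) - 4·L_2(s) + 1·L_3(s).
Expanding and collecting terms gives p(s) = -2s³ + s² + 6s - 4.
Check: p(0) = -4. ✓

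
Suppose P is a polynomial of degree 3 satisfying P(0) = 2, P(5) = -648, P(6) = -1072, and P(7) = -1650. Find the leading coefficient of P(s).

Write P(s) = as^3 + bs^2 + cs + d. Substituting each data point gives a linear system:
  d = 2
  125a + 25b + 5c + d = -648
  216a + 36b + 6c + d = -1072
  343a + 49b + 7c + d = -1650
Solving the system yields a = -4, b = -5, c = -5, d = 2.
So P(s) = -4s^3 - 5s^2 - 5s + 2.
The leading coefficient is -4.

-4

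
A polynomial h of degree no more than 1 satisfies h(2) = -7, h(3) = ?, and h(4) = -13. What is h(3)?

-10

The 2 known points determine the degree-1 polynomial uniquely.
Write h(n) = an + b. Substituting each data point gives a linear system:
  2a + b = -7
  4a + b = -13
Solving the system yields a = -3, b = -1.
So h(n) = -3n - 1.
Then h(3) = -10.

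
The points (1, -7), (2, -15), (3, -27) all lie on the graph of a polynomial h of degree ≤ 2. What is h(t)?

h(t) = -2t^2 - 2t - 3

Using the Lagrange interpolation formula with nodes 1, 2, 3:
  L_0(t) = (t - 2)(t - 3) / 2
  L_1(t) = (t - 1)(t - 3) / -1
  L_2(t) = (t - 1)(t - 2) / 2
Then h(t) = -7·L_0(t) - 15·L_1(t) - 27·L_2(t).
Expanding and collecting terms gives h(t) = -2t² - 2t - 3.
Check: h(1) = -7. ✓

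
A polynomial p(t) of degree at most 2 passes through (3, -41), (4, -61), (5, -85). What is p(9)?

Write p(t) = at^2 + bt + c. Substituting each data point gives a linear system:
  9a + 3b + c = -41
  16a + 4b + c = -61
  25a + 5b + c = -85
Solving the system yields a = -2, b = -6, c = -5.
So p(t) = -2t^2 - 6t - 5.
Then p(9) = -221.

-221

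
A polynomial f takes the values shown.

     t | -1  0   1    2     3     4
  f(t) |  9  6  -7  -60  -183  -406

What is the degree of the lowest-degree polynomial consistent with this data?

3

Forward differences of the values at t = -1, 0, 1, 2, 3, 4:
  f  : 9  6  -7  -60  -183  -406
  Δ  : -3  -13  -53  -123  -223
  Δ^2: -10  -40  -70  -100
  Δ^3: -30  -30  -30
  Δ^4: 0  0
  Δ^5: 0
The third differences are constant (-30) and nonzero, while all higher differences vanish, so the minimal degree is 3.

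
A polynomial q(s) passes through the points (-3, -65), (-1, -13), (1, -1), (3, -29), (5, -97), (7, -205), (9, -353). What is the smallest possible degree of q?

2

Forward differences of the values at s = -3, -1, 1, 3, 5, 7, 9:
  q  : -65  -13  -1  -29  -97  -205  -353
  Δ  : 52  12  -28  -68  -108  -148
  Δ^2: -40  -40  -40  -40  -40
  Δ^3: 0  0  0  0
  Δ^4: 0  0  0
  Δ^5: 0  0
  Δ^6: 0
The second differences are constant (-40) and nonzero, while all higher differences vanish, so the minimal degree is 2.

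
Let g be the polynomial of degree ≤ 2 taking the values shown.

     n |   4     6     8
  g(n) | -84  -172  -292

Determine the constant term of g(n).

-4

Write g(n) = an^2 + bn + c. Substituting each data point gives a linear system:
  16a + 4b + c = -84
  36a + 6b + c = -172
  64a + 8b + c = -292
Solving the system yields a = -4, b = -4, c = -4.
So g(n) = -4n^2 - 4n - 4.
The constant term is -4.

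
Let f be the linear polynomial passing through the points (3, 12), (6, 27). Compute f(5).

Using the Lagrange interpolation formula with nodes 3, 6:
  L_0(u) = (u - 6) / -3
  L_1(u) = (u - 3) / 3
Then f(u) = 12·L_0(u) + 27·L_1(u).
Expanding and collecting terms gives f(u) = 5u - 3.
Evaluating at u = 5: f(5) = 22.

22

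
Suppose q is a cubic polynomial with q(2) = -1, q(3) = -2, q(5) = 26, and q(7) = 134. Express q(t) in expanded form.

q(t) = t^3 - 5t^2 + 5t + 1

Write q(t) = at^3 + bt^2 + ct + d. Substituting each data point gives a linear system:
  8a + 4b + 2c + d = -1
  27a + 9b + 3c + d = -2
  125a + 25b + 5c + d = 26
  343a + 49b + 7c + d = 134
Solving the system yields a = 1, b = -5, c = 5, d = 1.
So q(t) = t^3 - 5t^2 + 5t + 1.
Check: q(3) = -2. ✓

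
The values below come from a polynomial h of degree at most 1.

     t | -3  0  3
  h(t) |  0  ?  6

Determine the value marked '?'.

3

On equispaced nodes a degree-1 polynomial has vanishing second forward difference, so
  h(-3) - 2·h(0) + h(3) = 0.
Substituting the known values and solving for h(0):
  -2·h(0) = -6
  h(0) = 3.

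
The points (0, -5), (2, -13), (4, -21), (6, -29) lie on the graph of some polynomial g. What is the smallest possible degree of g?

Forward differences of the values at n = 0, 2, 4, 6:
  g  : -5  -13  -21  -29
  Δ  : -8  -8  -8
  Δ^2: 0  0
  Δ^3: 0
The first differences are constant (-8) and nonzero, while all higher differences vanish, so the minimal degree is 1.

1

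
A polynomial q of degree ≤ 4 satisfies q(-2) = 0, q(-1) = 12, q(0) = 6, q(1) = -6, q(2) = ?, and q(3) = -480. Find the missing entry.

-108

On equispaced nodes a degree-4 polynomial has vanishing fifth forward difference, so
  - q(-2) + 5·q(-1) - 10·q(0) + 10·q(1) - 5·q(2) + q(3) = 0.
Substituting the known values and solving for q(2):
  -5·q(2) = 540
  q(2) = -108.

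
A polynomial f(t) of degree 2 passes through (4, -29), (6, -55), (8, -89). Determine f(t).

f(t) = -t^2 - 3t - 1

Using the Lagrange interpolation formula with nodes 4, 6, 8:
  L_0(t) = (t - 6)(t - 8) / 8
  L_1(t) = (t - 4)(t - 8) / -4
  L_2(t) = (t - 4)(t - 6) / 8
Then f(t) = -29·L_0(t) - 55·L_1(t) - 89·L_2(t).
Expanding and collecting terms gives f(t) = -t² - 3t - 1.
Check: f(6) = -55. ✓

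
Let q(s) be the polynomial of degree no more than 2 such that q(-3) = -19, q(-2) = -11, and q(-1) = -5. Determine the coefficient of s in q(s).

Write q(s) = as^2 + bs + c. Substituting each data point gives a linear system:
  9a - 3b + c = -19
  4a - 2b + c = -11
  a - b + c = -5
Solving the system yields a = -1, b = 3, c = -1.
So q(s) = -s² + 3s - 1.
The coefficient of s is 3.

3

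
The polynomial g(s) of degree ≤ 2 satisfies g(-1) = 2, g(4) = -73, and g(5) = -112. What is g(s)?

g(s) = -4s^2 - 3s + 3

Write g(s) = as^2 + bs + c. Substituting each data point gives a linear system:
  a - b + c = 2
  16a + 4b + c = -73
  25a + 5b + c = -112
Solving the system yields a = -4, b = -3, c = 3.
So g(s) = -4s² - 3s + 3.
Check: g(-1) = 2. ✓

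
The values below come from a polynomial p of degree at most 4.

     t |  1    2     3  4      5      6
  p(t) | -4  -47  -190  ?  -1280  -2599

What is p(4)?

The 5 known points determine the degree-4 polynomial uniquely.
Write p(t) = at^4 + bt^3 + ct^2 + dt + e. Substituting each data point gives a linear system:
  a + b + c + d + e = -4
  16a + 8b + 4c + 2d + e = -47
  81a + 27b + 9c + 3d + e = -190
  625a + 125b + 25c + 5d + e = -1280
  1296a + 216b + 36c + 6d + e = -2599
Solving the system yields a = -2, b = 1, c = -6, d = -2, e = 5.
So p(t) = -2t^4 + t^3 - 6t^2 - 2t + 5.
Then p(4) = -547.

-547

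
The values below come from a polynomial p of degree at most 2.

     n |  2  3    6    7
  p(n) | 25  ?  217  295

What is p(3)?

The 3 known points determine the degree-2 polynomial uniquely.
Write p(n) = an^2 + bn + c. Substituting each data point gives a linear system:
  4a + 2b + c = 25
  36a + 6b + c = 217
  49a + 7b + c = 295
Solving the system yields a = 6, b = 0, c = 1.
So p(n) = 6n^2 + 1.
Then p(3) = 55.

55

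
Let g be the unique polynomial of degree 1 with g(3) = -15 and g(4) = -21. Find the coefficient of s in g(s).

-6

Write g(s) = as + b. Substituting each data point gives a linear system:
  3a + b = -15
  4a + b = -21
Solving the system yields a = -6, b = 3.
So g(s) = -6s + 3.
The leading coefficient is -6.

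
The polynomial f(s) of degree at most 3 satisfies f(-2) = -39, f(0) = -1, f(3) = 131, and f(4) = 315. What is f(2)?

37

Using the Lagrange interpolation formula with nodes -2, 0, 3, 4:
  L_0(s) = s(s - 3)(s - 4) / -60
  L_1(s) = (s + 2)(s - 3)(s - 4) / 24
  L_2(s) = (s + 2)s(s - 4) / -15
  L_3(s) = (s + 2)s(s - 3) / 24
Then f(s) = -39·L_0(s) - 1·L_1(s) + 131·L_2(s) + 315·L_3(s).
Expanding and collecting terms gives f(s) = 5s³ - s - 1.
Evaluating at s = 2: f(2) = 37.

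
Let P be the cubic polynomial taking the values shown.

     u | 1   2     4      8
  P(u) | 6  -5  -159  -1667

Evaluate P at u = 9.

-2434

Write P(u) = au^3 + bu^2 + cu + d. Substituting each data point gives a linear system:
  a + b + c + d = 6
  8a + 4b + 2c + d = -5
  64a + 16b + 4c + d = -159
  512a + 64b + 8c + d = -1667
Solving the system yields a = -4, b = 6, c = -1, d = 5.
So P(u) = -4u³ + 6u² - u + 5.
Then P(9) = -2434.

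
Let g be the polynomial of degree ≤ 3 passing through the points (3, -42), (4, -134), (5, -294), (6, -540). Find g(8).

-1362

Using the Lagrange interpolation formula with nodes 3, 4, 5, 6:
  L_0(u) = (u - 4)(u - 5)(u - 6) / -6
  L_1(u) = (u - 3)(u - 5)(u - 6) / 2
  L_2(u) = (u - 3)(u - 4)(u - 6) / -2
  L_3(u) = (u - 3)(u - 4)(u - 5) / 6
Then g(u) = -42·L_0(u) - 134·L_1(u) - 294·L_2(u) - 540·L_3(u).
Expanding and collecting terms gives g(u) = -3u³ + 2u² + 5u + 6.
Evaluating at u = 8: g(8) = -1362.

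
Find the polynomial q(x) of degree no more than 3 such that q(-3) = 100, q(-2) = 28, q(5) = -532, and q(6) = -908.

q(x) = -4x^3 - x^2 - x - 2

Using the Lagrange interpolation formula with nodes -3, -2, 5, 6:
  L_0(x) = (x + 2)(x - 5)(x - 6) / -72
  L_1(x) = (x + 3)(x - 5)(x - 6) / 56
  L_2(x) = (x + 3)(x + 2)(x - 6) / -56
  L_3(x) = (x + 3)(x + 2)(x - 5) / 72
Then q(x) = 100·L_0(x) + 28·L_1(x) - 532·L_2(x) - 908·L_3(x).
Expanding and collecting terms gives q(x) = -4x³ - x² - x - 2.
Check: q(5) = -532. ✓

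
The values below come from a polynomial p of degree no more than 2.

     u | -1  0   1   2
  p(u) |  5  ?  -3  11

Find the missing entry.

-5

On equispaced nodes a degree-2 polynomial has vanishing third forward difference, so
  - p(-1) + 3·p(0) - 3·p(1) + p(2) = 0.
Substituting the known values and solving for p(0):
  3·p(0) = -15
  p(0) = -5.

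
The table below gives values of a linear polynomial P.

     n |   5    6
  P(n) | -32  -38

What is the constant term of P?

Write P(n) = an + b. Substituting each data point gives a linear system:
  5a + b = -32
  6a + b = -38
Solving the system yields a = -6, b = -2.
So P(n) = -6n - 2.
The constant term is -2.

-2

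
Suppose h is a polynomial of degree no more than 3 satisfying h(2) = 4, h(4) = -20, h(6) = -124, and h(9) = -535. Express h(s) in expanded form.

Write h(s) = as^3 + bs^2 + cs + d. Substituting each data point gives a linear system:
  8a + 4b + 2c + d = 4
  64a + 16b + 4c + d = -20
  216a + 36b + 6c + d = -124
  729a + 81b + 9c + d = -535
Solving the system yields a = -1, b = 2, c = 4, d = -4.
So h(s) = -s^3 + 2s^2 + 4s - 4.
Check: h(2) = 4. ✓

h(s) = -s^3 + 2s^2 + 4s - 4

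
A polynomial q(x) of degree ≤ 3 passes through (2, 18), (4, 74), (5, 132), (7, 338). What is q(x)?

q(x) = x^3 - x^2 + 6x + 2

Using the Lagrange interpolation formula with nodes 2, 4, 5, 7:
  L_0(x) = (x - 4)(x - 5)(x - 7) / -30
  L_1(x) = (x - 2)(x - 5)(x - 7) / 6
  L_2(x) = (x - 2)(x - 4)(x - 7) / -6
  L_3(x) = (x - 2)(x - 4)(x - 5) / 30
Then q(x) = 18·L_0(x) + 74·L_1(x) + 132·L_2(x) + 338·L_3(x).
Expanding and collecting terms gives q(x) = x^3 - x^2 + 6x + 2.
Check: q(5) = 132. ✓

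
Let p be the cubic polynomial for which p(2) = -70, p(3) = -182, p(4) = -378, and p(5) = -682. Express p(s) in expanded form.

Write p(s) = as^3 + bs^2 + cs + d. Substituting each data point gives a linear system:
  8a + 4b + 2c + d = -70
  27a + 9b + 3c + d = -182
  64a + 16b + 4c + d = -378
  125a + 25b + 5c + d = -682
Solving the system yields a = -4, b = -6, c = -6, d = -2.
So p(s) = -4s^3 - 6s^2 - 6s - 2.
Check: p(2) = -70. ✓

p(s) = -4s^3 - 6s^2 - 6s - 2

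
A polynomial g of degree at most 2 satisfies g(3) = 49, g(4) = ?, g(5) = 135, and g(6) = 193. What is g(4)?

The 3 known points determine the degree-2 polynomial uniquely.
Write g(n) = an^2 + bn + c. Substituting each data point gives a linear system:
  9a + 3b + c = 49
  25a + 5b + c = 135
  36a + 6b + c = 193
Solving the system yields a = 5, b = 3, c = -5.
So g(n) = 5n^2 + 3n - 5.
Then g(4) = 87.

87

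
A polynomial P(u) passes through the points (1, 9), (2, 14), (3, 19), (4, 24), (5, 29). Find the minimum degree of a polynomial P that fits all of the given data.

Forward differences of the values at u = 1, 2, 3, 4, 5:
  P  : 9  14  19  24  29
  Δ  : 5  5  5  5
  Δ^2: 0  0  0
  Δ^3: 0  0
  Δ^4: 0
The first differences are constant (5) and nonzero, while all higher differences vanish, so the minimal degree is 1.

1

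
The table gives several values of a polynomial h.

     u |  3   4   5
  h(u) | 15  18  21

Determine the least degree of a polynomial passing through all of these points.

1

Forward differences of the values at u = 3, 4, 5:
  h  : 15  18  21
  Δ  : 3  3
  Δ^2: 0
The first differences are constant (3) and nonzero, while all higher differences vanish, so the minimal degree is 1.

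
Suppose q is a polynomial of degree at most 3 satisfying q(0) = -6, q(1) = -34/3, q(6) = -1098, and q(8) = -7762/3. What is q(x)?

q(x) = -5x^3 - (1/3)x^2 - 6

Write q(x) = ax^3 + bx^2 + cx + d. Substituting each data point gives a linear system:
  d = -6
  a + b + c + d = -34/3
  216a + 36b + 6c + d = -1098
  512a + 64b + 8c + d = -7762/3
Solving the system yields a = -5, b = -1/3, c = 0, d = -6.
So q(x) = -5x^3 - (1/3)x^2 - 6.
Check: q(6) = -1098. ✓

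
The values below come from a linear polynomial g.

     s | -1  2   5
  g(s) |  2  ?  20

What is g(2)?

On equispaced nodes a degree-1 polynomial has vanishing second forward difference, so
  g(-1) - 2·g(2) + g(5) = 0.
Substituting the known values and solving for g(2):
  -2·g(2) = -22
  g(2) = 11.

11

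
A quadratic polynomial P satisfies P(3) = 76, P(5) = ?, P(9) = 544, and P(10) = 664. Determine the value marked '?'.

184

The 3 known points determine the degree-2 polynomial uniquely.
Write P(s) = as^2 + bs + c. Substituting each data point gives a linear system:
  9a + 3b + c = 76
  81a + 9b + c = 544
  100a + 10b + c = 664
Solving the system yields a = 6, b = 6, c = 4.
So P(s) = 6s² + 6s + 4.
Then P(5) = 184.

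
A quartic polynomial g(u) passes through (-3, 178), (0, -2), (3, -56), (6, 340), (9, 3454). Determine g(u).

g(u) = u^4 - 4u^3 - 2u^2 - 3u - 2

Write g(u) = au^4 + bu^3 + cu^2 + du + e. Substituting each data point gives a linear system:
  81a - 27b + 9c - 3d + e = 178
  e = -2
  81a + 27b + 9c + 3d + e = -56
  1296a + 216b + 36c + 6d + e = 340
  6561a + 729b + 81c + 9d + e = 3454
Solving the system yields a = 1, b = -4, c = -2, d = -3, e = -2.
So g(u) = u^4 - 4u^3 - 2u^2 - 3u - 2.
Check: g(9) = 3454. ✓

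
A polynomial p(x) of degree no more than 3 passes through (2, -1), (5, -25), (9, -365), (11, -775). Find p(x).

Write p(x) = ax^3 + bx^2 + cx + d. Substituting each data point gives a linear system:
  8a + 4b + 2c + d = -1
  125a + 25b + 5c + d = -25
  729a + 81b + 9c + d = -365
  1331a + 121b + 11c + d = -775
Solving the system yields a = -1, b = 5, c = -4, d = -5.
So p(x) = -x^3 + 5x^2 - 4x - 5.
Check: p(2) = -1. ✓

p(x) = -x^3 + 5x^2 - 4x - 5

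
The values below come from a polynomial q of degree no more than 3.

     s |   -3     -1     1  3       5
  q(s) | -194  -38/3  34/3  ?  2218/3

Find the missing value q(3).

On equispaced nodes a degree-3 polynomial has vanishing fourth forward difference, so
  q(-3) - 4·q(-1) + 6·q(1) - 4·q(3) + q(5) = 0.
Substituting the known values and solving for q(3):
  -4·q(3) = -664
  q(3) = 166.

166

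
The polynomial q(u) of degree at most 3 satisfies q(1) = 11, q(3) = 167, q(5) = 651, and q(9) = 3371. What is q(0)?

-4

Write q(u) = au^3 + bu^2 + cu + d. Substituting each data point gives a linear system:
  a + b + c + d = 11
  27a + 9b + 3c + d = 167
  125a + 25b + 5c + d = 651
  729a + 81b + 9c + d = 3371
Solving the system yields a = 4, b = 5, c = 6, d = -4.
So q(u) = 4u^3 + 5u^2 + 6u - 4.
Then q(0) = -4.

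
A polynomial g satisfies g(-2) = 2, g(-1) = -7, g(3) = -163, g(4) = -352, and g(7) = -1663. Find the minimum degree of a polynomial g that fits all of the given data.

3

Divided differences on the nodes -2, -1, 3, 4, 7:
  order 0: 2  -7  -163  -352  -1663
  order 1: -9  -39  -189  -437
  order 2: -6  -30  -62
  order 3: -4  -4
  order 4: 0
The order-3 divided differences are all -4 (nonzero) and every higher order vanishes, so the data lies on a polynomial of degree exactly 3.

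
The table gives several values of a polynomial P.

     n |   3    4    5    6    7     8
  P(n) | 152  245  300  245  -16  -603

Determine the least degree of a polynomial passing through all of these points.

Forward differences of the values at n = 3, 4, 5, 6, 7, 8:
  P  : 152  245  300  245  -16  -603
  Δ  : 93  55  -55  -261  -587
  Δ^2: -38  -110  -206  -326
  Δ^3: -72  -96  -120
  Δ^4: -24  -24
  Δ^5: 0
The fourth differences are constant (-24) and nonzero, while all higher differences vanish, so the minimal degree is 4.

4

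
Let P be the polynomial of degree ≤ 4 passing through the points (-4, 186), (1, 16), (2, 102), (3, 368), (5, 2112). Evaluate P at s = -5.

Write P(s) = as^4 + bs^3 + cs^2 + ds + e. Substituting each data point gives a linear system:
  256a - 64b + 16c - 4d + e = 186
  a + b + c + d + e = 16
  16a + 8b + 4c + 2d + e = 102
  81a + 27b + 9c + 3d + e = 368
  625a + 125b + 25c + 5d + e = 2112
Solving the system yields a = 2, b = 6, c = 4, d = 2, e = 2.
So P(s) = 2s^4 + 6s^3 + 4s^2 + 2s + 2.
Then P(-5) = 592.

592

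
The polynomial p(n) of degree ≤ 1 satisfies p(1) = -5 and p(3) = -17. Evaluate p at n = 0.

Write p(n) = an + b. Substituting each data point gives a linear system:
  a + b = -5
  3a + b = -17
Solving the system yields a = -6, b = 1.
So p(n) = -6n + 1.
Then p(0) = 1.

1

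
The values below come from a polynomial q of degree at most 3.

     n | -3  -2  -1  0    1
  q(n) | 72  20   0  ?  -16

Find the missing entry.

-6

The 4 known points determine the degree-3 polynomial uniquely.
Write q(n) = an^3 + bn^2 + cn + d. Substituting each data point gives a linear system:
  -27a + 9b - 3c + d = 72
  -8a + 4b - 2c + d = 20
  -a + b - c + d = 0
  a + b + c + d = -16
Solving the system yields a = -3, b = -2, c = -5, d = -6.
So q(n) = -3n^3 - 2n^2 - 5n - 6.
Then q(0) = -6.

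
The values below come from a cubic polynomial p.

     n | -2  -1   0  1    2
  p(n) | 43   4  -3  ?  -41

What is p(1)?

The 4 known points determine the degree-3 polynomial uniquely.
Write p(n) = an^3 + bn^2 + cn + d. Substituting each data point gives a linear system:
  -8a + 4b - 2c + d = 43
  -a + b - c + d = 4
  d = -3
  8a + 4b + 2c + d = -41
Solving the system yields a = -5, b = 1, c = -1, d = -3.
So p(n) = -5n^3 + n^2 - n - 3.
Then p(1) = -8.

-8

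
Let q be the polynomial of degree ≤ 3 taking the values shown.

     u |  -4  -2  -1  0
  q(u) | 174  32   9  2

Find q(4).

-106

Write q(u) = au^3 + bu^2 + cu + d. Substituting each data point gives a linear system:
  -64a + 16b - 4c + d = 174
  -8a + 4b - 2c + d = 32
  -a + b - c + d = 9
  d = 2
Solving the system yields a = -2, b = 2, c = -3, d = 2.
So q(u) = -2u^3 + 2u^2 - 3u + 2.
Then q(4) = -106.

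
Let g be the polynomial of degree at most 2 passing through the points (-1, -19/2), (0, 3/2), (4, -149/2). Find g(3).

Write g(s) = as^2 + bs + c. Substituting each data point gives a linear system:
  a - b + c = -19/2
  c = 3/2
  16a + 4b + c = -149/2
Solving the system yields a = -6, b = 5, c = 3/2.
So g(s) = -6s² + 5s + 3/2.
Then g(3) = -75/2.

-75/2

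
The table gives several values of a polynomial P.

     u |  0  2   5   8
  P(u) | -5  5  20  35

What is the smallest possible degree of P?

Divided differences on the nodes 0, 2, 5, 8:
  order 0: -5  5  20  35
  order 1: 5  5  5
  order 2: 0  0
  order 3: 0
The order-1 divided differences are all 5 (nonzero) and every higher order vanishes, so the data lies on a polynomial of degree exactly 1.

1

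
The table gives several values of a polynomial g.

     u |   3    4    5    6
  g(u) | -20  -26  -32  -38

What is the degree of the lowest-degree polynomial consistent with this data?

1

Forward differences of the values at u = 3, 4, 5, 6:
  g  : -20  -26  -32  -38
  Δ  : -6  -6  -6
  Δ^2: 0  0
  Δ^3: 0
The first differences are constant (-6) and nonzero, while all higher differences vanish, so the minimal degree is 1.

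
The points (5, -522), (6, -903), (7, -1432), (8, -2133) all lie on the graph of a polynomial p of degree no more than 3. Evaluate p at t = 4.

-265

Using the Lagrange interpolation formula with nodes 5, 6, 7, 8:
  L_0(t) = (t - 6)(t - 7)(t - 8) / -6
  L_1(t) = (t - 5)(t - 7)(t - 8) / 2
  L_2(t) = (t - 5)(t - 6)(t - 8) / -2
  L_3(t) = (t - 5)(t - 6)(t - 7) / 6
Then p(t) = -522·L_0(t) - 903·L_1(t) - 1432·L_2(t) - 2133·L_3(t).
Expanding and collecting terms gives p(t) = -4t^3 - 2t^2 + 5t + 3.
Evaluating at t = 4: p(4) = -265.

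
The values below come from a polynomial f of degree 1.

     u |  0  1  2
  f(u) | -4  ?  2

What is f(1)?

-1

On equispaced nodes a degree-1 polynomial has vanishing second forward difference, so
  f(0) - 2·f(1) + f(2) = 0.
Substituting the known values and solving for f(1):
  -2·f(1) = 2
  f(1) = -1.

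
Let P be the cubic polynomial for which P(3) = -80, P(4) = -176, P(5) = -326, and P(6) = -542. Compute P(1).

-2

Using the Lagrange interpolation formula with nodes 3, 4, 5, 6:
  L_0(u) = (u - 4)(u - 5)(u - 6) / -6
  L_1(u) = (u - 3)(u - 5)(u - 6) / 2
  L_2(u) = (u - 3)(u - 4)(u - 6) / -2
  L_3(u) = (u - 3)(u - 4)(u - 5) / 6
Then P(u) = -80·L_0(u) - 176·L_1(u) - 326·L_2(u) - 542·L_3(u).
Expanding and collecting terms gives P(u) = -2u^3 - 3u^2 - u + 4.
Evaluating at u = 1: P(1) = -2.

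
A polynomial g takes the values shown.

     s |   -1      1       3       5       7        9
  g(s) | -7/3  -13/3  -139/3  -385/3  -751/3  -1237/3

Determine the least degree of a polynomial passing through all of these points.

Forward differences of the values at s = -1, 1, 3, 5, 7, 9:
  g  : -7/3  -13/3  -139/3  -385/3  -751/3  -1237/3
  Δ  : -2  -42  -82  -122  -162
  Δ^2: -40  -40  -40  -40
  Δ^3: 0  0  0
  Δ^4: 0  0
  Δ^5: 0
The second differences are constant (-40) and nonzero, while all higher differences vanish, so the minimal degree is 2.

2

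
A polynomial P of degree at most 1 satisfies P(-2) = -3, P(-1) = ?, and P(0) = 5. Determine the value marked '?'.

On equispaced nodes a degree-1 polynomial has vanishing second forward difference, so
  P(-2) - 2·P(-1) + P(0) = 0.
Substituting the known values and solving for P(-1):
  -2·P(-1) = -2
  P(-1) = 1.

1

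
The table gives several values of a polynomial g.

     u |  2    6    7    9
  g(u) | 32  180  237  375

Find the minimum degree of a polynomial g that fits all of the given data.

2

Divided differences on the nodes 2, 6, 7, 9:
  order 0: 32  180  237  375
  order 1: 37  57  69
  order 2: 4  4
  order 3: 0
The order-2 divided differences are all 4 (nonzero) and every higher order vanishes, so the data lies on a polynomial of degree exactly 2.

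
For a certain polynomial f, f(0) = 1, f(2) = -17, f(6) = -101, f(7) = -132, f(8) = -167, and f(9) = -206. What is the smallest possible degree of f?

Divided differences on the nodes 0, 2, 6, 7, 8, 9:
  order 0: 1  -17  -101  -132  -167  -206
  order 1: -9  -21  -31  -35  -39
  order 2: -2  -2  -2  -2
  order 3: 0  0  0
  order 4: 0  0
  order 5: 0
The order-2 divided differences are all -2 (nonzero) and every higher order vanishes, so the data lies on a polynomial of degree exactly 2.

2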